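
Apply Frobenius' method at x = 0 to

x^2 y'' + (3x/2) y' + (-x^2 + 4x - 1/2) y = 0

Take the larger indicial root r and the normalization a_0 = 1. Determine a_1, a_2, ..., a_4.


Write in Frobenius form y'' + (p(x)/x) y' + (q(x)/x^2) y = 0:
  p(x) = 3/2,  q(x) = -x^2 + 4x - 1/2.
Indicial equation: r(r-1) + (3/2) r + (-1/2) = 0 -> roots r_1 = 1/2, r_2 = -1.
Take r = r_1 = 1/2. Let y(x) = x^r sum_{n>=0} a_n x^n with a_0 = 1.
Substitute y = x^r sum a_n x^n and match x^{r+n}. The recurrence is
  D(n) a_n + 4 a_{n-1} - 1 a_{n-2} = 0,  where D(n) = (r+n)(r+n-1) + (3/2)(r+n) + (-1/2).
  a_n = [-4 a_{n-1} + 1 a_{n-2}] / D(n).
Since the indicial polynomial factors as (r - r_1)(r - r_2), D(n) = (r_1 + n - r_1)(r_1 + n - r_2) = n(n + 3/2).
Evaluating step by step (a_0 = 1):
  n = 1: D(1) = 1(1 + 3/2) = 5/2; numerator = -4(1) = -4; a_1 = (-4)/(5/2) = -8/5
  n = 2: D(2) = 2(2 + 3/2) = 7; numerator = -4(-8/5) + 1(1) = 37/5; a_2 = (37/5)/(7) = 37/35
  n = 3: D(3) = 3(3 + 3/2) = 27/2; numerator = -4(37/35) + 1(-8/5) = -204/35; a_3 = (-204/35)/(27/2) = -136/315
  n = 4: D(4) = 4(4 + 3/2) = 22; numerator = -4(-136/315) + 1(37/35) = 877/315; a_4 = (877/315)/(22) = 877/6930

r = 1/2; a_0 = 1; a_1 = -8/5; a_2 = 37/35; a_3 = -136/315; a_4 = 877/6930


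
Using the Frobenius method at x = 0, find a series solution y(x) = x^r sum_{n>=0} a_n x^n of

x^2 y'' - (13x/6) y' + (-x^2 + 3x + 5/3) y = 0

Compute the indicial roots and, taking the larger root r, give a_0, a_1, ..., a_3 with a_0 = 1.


Write in Frobenius form y'' + (p(x)/x) y' + (q(x)/x^2) y = 0:
  p(x) = -13/6,  q(x) = -x^2 + 3x + 5/3.
Indicial equation: r(r-1) + (-13/6) r + (5/3) = 0 -> roots r_1 = 5/2, r_2 = 2/3.
Take r = r_1 = 5/2. Let y(x) = x^r sum_{n>=0} a_n x^n with a_0 = 1.
Substitute y = x^r sum a_n x^n and match x^{r+n}. The recurrence is
  D(n) a_n + 3 a_{n-1} - 1 a_{n-2} = 0,  where D(n) = (r+n)(r+n-1) + (-13/6)(r+n) + (5/3).
  a_n = [-3 a_{n-1} + 1 a_{n-2}] / D(n).
Since the indicial polynomial factors as (r - r_1)(r - r_2), D(n) = (r_1 + n - r_1)(r_1 + n - r_2) = n(n + 11/6).
Evaluating step by step (a_0 = 1):
  n = 1: D(1) = 1(1 + 11/6) = 17/6; numerator = -3(1) = -3; a_1 = (-3)/(17/6) = -18/17
  n = 2: D(2) = 2(2 + 11/6) = 23/3; numerator = -3(-18/17) + 1(1) = 71/17; a_2 = (71/17)/(23/3) = 213/391
  n = 3: D(3) = 3(3 + 11/6) = 29/2; numerator = -3(213/391) + 1(-18/17) = -1053/391; a_3 = (-1053/391)/(29/2) = -2106/11339

r = 5/2; a_0 = 1; a_1 = -18/17; a_2 = 213/391; a_3 = -2106/11339


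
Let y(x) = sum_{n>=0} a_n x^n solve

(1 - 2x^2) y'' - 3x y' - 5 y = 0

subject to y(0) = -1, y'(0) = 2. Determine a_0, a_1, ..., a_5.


Ansatz: y(x) = sum_{n>=0} a_n x^n, so y'(x) = sum_{n>=1} n a_n x^(n-1) and y''(x) = sum_{n>=2} n(n-1) a_n x^(n-2).
Substitute into P(x) y'' + Q(x) y' + R(x) y = 0 with P(x) = 1 - 2x^2, Q(x) = -3x, R(x) = -5, and match powers of x.
Initial conditions: a_0 = -1, a_1 = 2.
Setting the coefficient of each power of x to zero and solving order by order (substituting the coefficients already found):
  x^0: 2 a_2 - 5 a_0 = 0  ->  2 a_2 = 5 a_0 = -5  ->  a_2 = -5/2
  x^1: 6 a_3 - 8 a_1 = 0  ->  6 a_3 = 8 a_1 = 16  ->  a_3 = 8/3
  x^2: 12 a_4 - 15 a_2 = 0  ->  12 a_4 = 15 a_2 = -75/2  ->  a_4 = -25/8
  x^3: 20 a_5 - 26 a_3 = 0  ->  20 a_5 = 26 a_3 = 208/3  ->  a_5 = 52/15
Truncated series: y(x) = -1 + 2 x - (5/2) x^2 + (8/3) x^3 - (25/8) x^4 + (52/15) x^5 + O(x^6).

a_0 = -1; a_1 = 2; a_2 = -5/2; a_3 = 8/3; a_4 = -25/8; a_5 = 52/15


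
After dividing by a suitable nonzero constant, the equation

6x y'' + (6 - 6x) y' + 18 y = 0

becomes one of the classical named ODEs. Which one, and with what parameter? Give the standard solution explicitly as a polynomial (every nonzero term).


All three coefficients share the factor 6; dividing through by 6 gives  x y'' + (1 - x) y' + 3 y = 0.
This matches the Laguerre equation x y'' + (1 - x) y' + n y = 0 with n = 3; the polynomial solution is L_3(x).
With y = sum_k a_k x^k, matching x^k gives (k+1)k a_{k+1} + (k+1) a_{k+1} - k a_k + n a_k = 0, i.e. (k+1)^2 a_{k+1} = (k - n) a_k = (k - 3) a_k. The right side vanishes at k = 3, so the series terminates at degree 3.
Standard normalization L_n(0) = 1 gives a_0 = 1. Work upward with a_{k+1} = (k - 3) a_k / (k+1)^2:
  a_1 = (0 - 3)(1) / 1^2 = -3/1 = -3
  a_2 = (1 - 3)(-3) / 2^2 = 6/4 = 3/2
  a_3 = (2 - 3)(3/2) / 3^2 = (-3/2)/9 = -1/6
Hence L_3(x) = -x^3/6 + 3 x^2/2 - 3 x + 1.

L_3(x); series = -x^3/6 + 3 x^2/2 - 3 x + 1


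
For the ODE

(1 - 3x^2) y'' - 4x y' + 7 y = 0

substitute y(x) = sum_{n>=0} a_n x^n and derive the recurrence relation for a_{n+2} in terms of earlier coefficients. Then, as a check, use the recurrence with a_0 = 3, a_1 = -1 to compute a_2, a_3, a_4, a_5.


Substitute y = sum_n a_n x^n.
(1 - 3 x^2) y'' contributes (n+2)(n+1) a_{n+2} - 3 n(n-1) a_n at x^n.
-4 x y'(x) contributes -4 n a_n at x^n.
7 y(x) contributes 7 a_n at x^n.
Matching x^n: (n+2)(n+1) a_{n+2} + (-3 n(n-1) - 4 n + 7) a_n = 0.
Thus a_{n+2} = (3 n(n-1) + 4 n - 7) / ((n+1)(n+2)) * a_n.

Check with a_0 = 3, a_1 = -1 (apply the recurrence for n = 0, 1, 2, 3): a_0 = 3, a_1 = -1, a_2 = -21/2, a_3 = 1/2, a_4 = -49/8, a_5 = 23/40.

a_(n+2) = (3 n(n-1) + 4 n - 7) / ((n+1)(n+2)) * a_n; check: a_0 = 3, a_1 = -1, a_2 = -21/2, a_3 = 1/2, a_4 = -49/8, a_5 = 23/40


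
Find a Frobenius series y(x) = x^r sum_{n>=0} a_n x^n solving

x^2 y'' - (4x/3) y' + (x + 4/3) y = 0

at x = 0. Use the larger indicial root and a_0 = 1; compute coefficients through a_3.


Write in Frobenius form y'' + (p(x)/x) y' + (q(x)/x^2) y = 0:
  p(x) = -4/3,  q(x) = x + 4/3.
Indicial equation: r(r-1) + (-4/3) r + (4/3) = 0 -> roots r_1 = 4/3, r_2 = 1.
Take r = r_1 = 4/3. Let y(x) = x^r sum_{n>=0} a_n x^n with a_0 = 1.
Substitute y = x^r sum a_n x^n and match x^{r+n}. The recurrence is
  D(n) a_n + 1 a_{n-1} = 0,  where D(n) = (r+n)(r+n-1) + (-4/3)(r+n) + (4/3).
  a_n = -1 / D(n) * a_{n-1}.
Since the indicial polynomial factors as (r - r_1)(r - r_2), D(n) = (r_1 + n - r_1)(r_1 + n - r_2) = n(n + 1/3).
Evaluating step by step (a_0 = 1):
  n = 1: D(1) = 1(1 + 1/3) = 4/3; numerator = -1(1) = -1; a_1 = (-1)/(4/3) = -3/4
  n = 2: D(2) = 2(2 + 1/3) = 14/3; numerator = -1(-3/4) = 3/4; a_2 = (3/4)/(14/3) = 9/56
  n = 3: D(3) = 3(3 + 1/3) = 10; numerator = -1(9/56) = -9/56; a_3 = (-9/56)/(10) = -9/560

r = 4/3; a_0 = 1; a_1 = -3/4; a_2 = 9/56; a_3 = -9/560


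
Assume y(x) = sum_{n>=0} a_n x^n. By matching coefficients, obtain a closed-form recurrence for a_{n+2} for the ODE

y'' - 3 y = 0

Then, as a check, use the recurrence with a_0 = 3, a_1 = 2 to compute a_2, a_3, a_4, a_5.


Substitute y = sum_n a_n x^n into y'' + (const) y = 0.
y''(x) = sum_{n>=0} (n+2)(n+1) a_{n+2} x^n.
The ODE becomes sum_n [(n+2)(n+1) a_{n+2} - 3 a_n] x^n = 0.
Setting each coefficient to zero gives the recurrence:
  (n+2)(n+1) a_{n+2} - 3 a_n = 0,
  a_{n+2} = 3 / ((n+1)(n+2)) a_n.

Check with a_0 = 3, a_1 = 2 (apply the recurrence for n = 0, 1, 2, 3): a_0 = 3, a_1 = 2, a_2 = 9/2, a_3 = 1, a_4 = 9/8, a_5 = 3/20.

a_{n+2} = 3/((n+1)(n+2)) * a_n; check: a_0 = 3, a_1 = 2, a_2 = 9/2, a_3 = 1, a_4 = 9/8, a_5 = 3/20


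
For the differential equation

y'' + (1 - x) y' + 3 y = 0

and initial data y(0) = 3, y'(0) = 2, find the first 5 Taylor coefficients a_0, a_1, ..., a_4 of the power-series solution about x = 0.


Ansatz: y(x) = sum_{n>=0} a_n x^n, so y'(x) = sum_{n>=1} n a_n x^(n-1) and y''(x) = sum_{n>=2} n(n-1) a_n x^(n-2).
Substitute into P(x) y'' + Q(x) y' + R(x) y = 0 with P(x) = 1, Q(x) = 1 - x, R(x) = 3, and match powers of x.
Initial conditions: a_0 = 3, a_1 = 2.
Setting the coefficient of each power of x to zero and solving order by order (substituting the coefficients already found):
  x^0: 2 a_2 + a_1 + 3 a_0 = 0  ->  2 a_2 = -a_1 - 3 a_0 = -11  ->  a_2 = -11/2
  x^1: 6 a_3 + 2 a_2 + 2 a_1 = 0  ->  6 a_3 = -2 a_2 - 2 a_1 = 7  ->  a_3 = 7/6
  x^2: 12 a_4 + 3 a_3 + a_2 = 0  ->  12 a_4 = -3 a_3 - a_2 = 2  ->  a_4 = 1/6
Truncated series: y(x) = 3 + 2 x - (11/2) x^2 + (7/6) x^3 + (1/6) x^4 + O(x^5).

a_0 = 3; a_1 = 2; a_2 = -11/2; a_3 = 7/6; a_4 = 1/6


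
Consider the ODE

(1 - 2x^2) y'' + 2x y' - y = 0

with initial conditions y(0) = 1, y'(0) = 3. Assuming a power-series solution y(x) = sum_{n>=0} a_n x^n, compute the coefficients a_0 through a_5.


Ansatz: y(x) = sum_{n>=0} a_n x^n, so y'(x) = sum_{n>=1} n a_n x^(n-1) and y''(x) = sum_{n>=2} n(n-1) a_n x^(n-2).
Substitute into P(x) y'' + Q(x) y' + R(x) y = 0 with P(x) = 1 - 2x^2, Q(x) = 2x, R(x) = -1, and match powers of x.
Initial conditions: a_0 = 1, a_1 = 3.
Setting the coefficient of each power of x to zero and solving order by order (substituting the coefficients already found):
  x^0: 2 a_2 - a_0 = 0  ->  2 a_2 = a_0 = 1  ->  a_2 = 1/2
  x^1: 6 a_3 + a_1 = 0  ->  6 a_3 = -a_1 = -3  ->  a_3 = -1/2
  x^2: 12 a_4 - a_2 = 0  ->  12 a_4 = a_2 = 1/2  ->  a_4 = 1/24
  x^3: 20 a_5 - 7 a_3 = 0  ->  20 a_5 = 7 a_3 = -7/2  ->  a_5 = -7/40
Truncated series: y(x) = 1 + 3 x + (1/2) x^2 - (1/2) x^3 + (1/24) x^4 - (7/40) x^5 + O(x^6).

a_0 = 1; a_1 = 3; a_2 = 1/2; a_3 = -1/2; a_4 = 1/24; a_5 = -7/40


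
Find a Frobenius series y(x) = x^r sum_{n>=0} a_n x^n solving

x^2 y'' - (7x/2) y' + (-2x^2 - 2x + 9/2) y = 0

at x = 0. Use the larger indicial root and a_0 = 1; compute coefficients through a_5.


Write in Frobenius form y'' + (p(x)/x) y' + (q(x)/x^2) y = 0:
  p(x) = -7/2,  q(x) = -2x^2 - 2x + 9/2.
Indicial equation: r(r-1) + (-7/2) r + (9/2) = 0 -> roots r_1 = 3, r_2 = 3/2.
Take r = r_1 = 3. Let y(x) = x^r sum_{n>=0} a_n x^n with a_0 = 1.
Substitute y = x^r sum a_n x^n and match x^{r+n}. The recurrence is
  D(n) a_n - 2 a_{n-1} - 2 a_{n-2} = 0,  where D(n) = (r+n)(r+n-1) + (-7/2)(r+n) + (9/2).
  a_n = [2 a_{n-1} + 2 a_{n-2}] / D(n).
Since the indicial polynomial factors as (r - r_1)(r - r_2), D(n) = (r_1 + n - r_1)(r_1 + n - r_2) = n(n + 3/2).
Evaluating step by step (a_0 = 1):
  n = 1: D(1) = 1(1 + 3/2) = 5/2; numerator = 2(1) = 2; a_1 = (2)/(5/2) = 4/5
  n = 2: D(2) = 2(2 + 3/2) = 7; numerator = 2(4/5) + 2(1) = 18/5; a_2 = (18/5)/(7) = 18/35
  n = 3: D(3) = 3(3 + 3/2) = 27/2; numerator = 2(18/35) + 2(4/5) = 92/35; a_3 = (92/35)/(27/2) = 184/945
  n = 4: D(4) = 4(4 + 3/2) = 22; numerator = 2(184/945) + 2(18/35) = 268/189; a_4 = (268/189)/(22) = 134/2079
  n = 5: D(5) = 5(5 + 3/2) = 65/2; numerator = 2(134/2079) + 2(184/945) = 1796/3465; a_5 = (1796/3465)/(65/2) = 3592/225225

r = 3; a_0 = 1; a_1 = 4/5; a_2 = 18/35; a_3 = 184/945; a_4 = 134/2079; a_5 = 3592/225225


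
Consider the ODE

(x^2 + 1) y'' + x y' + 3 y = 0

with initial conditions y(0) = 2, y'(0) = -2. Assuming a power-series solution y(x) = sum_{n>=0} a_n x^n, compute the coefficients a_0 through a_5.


Ansatz: y(x) = sum_{n>=0} a_n x^n, so y'(x) = sum_{n>=1} n a_n x^(n-1) and y''(x) = sum_{n>=2} n(n-1) a_n x^(n-2).
Substitute into P(x) y'' + Q(x) y' + R(x) y = 0 with P(x) = x^2 + 1, Q(x) = x, R(x) = 3, and match powers of x.
Initial conditions: a_0 = 2, a_1 = -2.
Setting the coefficient of each power of x to zero and solving order by order (substituting the coefficients already found):
  x^0: 2 a_2 + 3 a_0 = 0  ->  2 a_2 = -3 a_0 = -6  ->  a_2 = -3
  x^1: 6 a_3 + 4 a_1 = 0  ->  6 a_3 = -4 a_1 = 8  ->  a_3 = 4/3
  x^2: 12 a_4 + 7 a_2 = 0  ->  12 a_4 = -7 a_2 = 21  ->  a_4 = 7/4
  x^3: 20 a_5 + 12 a_3 = 0  ->  20 a_5 = -12 a_3 = -16  ->  a_5 = -4/5
Truncated series: y(x) = 2 - 2 x - 3 x^2 + (4/3) x^3 + (7/4) x^4 - (4/5) x^5 + O(x^6).

a_0 = 2; a_1 = -2; a_2 = -3; a_3 = 4/3; a_4 = 7/4; a_5 = -4/5


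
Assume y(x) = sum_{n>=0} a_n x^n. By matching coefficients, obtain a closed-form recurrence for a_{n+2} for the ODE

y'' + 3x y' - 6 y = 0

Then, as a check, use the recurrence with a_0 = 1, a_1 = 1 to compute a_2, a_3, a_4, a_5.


Substitute y = sum_n a_n x^n.
y''(x) has coefficient (n+2)(n+1) a_{n+2} at x^n;
3 x y'(x) has coefficient 3 n a_n at x^n (shift);
-6 y(x) has coefficient -6 a_n at x^n.
Matching x^n: (n+2)(n+1) a_{n+2} + (3n - 6) a_n = 0.
Thus a_{n+2} = (-3n + 6) / ((n+1)(n+2)) * a_n.

Check with a_0 = 1, a_1 = 1 (apply the recurrence for n = 0, 1, 2, 3): a_0 = 1, a_1 = 1, a_2 = 3, a_3 = 1/2, a_4 = 0, a_5 = -3/40.

a_(n+2) = (-3n + 6) / ((n+1)(n+2)) * a_n; check: a_0 = 1, a_1 = 1, a_2 = 3, a_3 = 1/2, a_4 = 0, a_5 = -3/40


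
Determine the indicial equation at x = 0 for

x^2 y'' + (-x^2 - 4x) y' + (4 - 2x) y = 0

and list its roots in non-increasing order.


Divide by x^2 to reach normal form y'' + P_1(x) y' + P_2(x) y = 0 with P_1(x) = -1 - 4/x and P_2(x) = -2/x + 4/x^2.
x = 0 is a singular point because the y'-coefficient -1 - 4/x has a pole at x = 0 and the y-coefficient -2/x + 4/x^2 has a pole at x = 0.
It is a regular singular point because x P_1(x) = p(x) = -x - 4 and x^2 P_2(x) = q(x) = 4 - 2x are polynomials, hence analytic at x = 0.
p(0) = -4,  q(0) = 4.
Indicial equation: r(r-1) + p(0) r + q(0) = 0, i.e. r^2 + (p(0) - 1) r + q(0) = 0, i.e. r^2 - 5 r + 4 = 0.
Discriminant: (-5)^2 - 4(4) = 9, so r = (5 ± 3)/2.
Solving: r_1 = 4, r_2 = 1.

indicial: r^2 - 5 r + 4 = 0; roots r_1 = 4, r_2 = 1


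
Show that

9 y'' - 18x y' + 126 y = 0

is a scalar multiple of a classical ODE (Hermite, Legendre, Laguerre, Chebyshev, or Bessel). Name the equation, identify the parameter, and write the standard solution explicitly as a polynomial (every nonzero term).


All three coefficients share the factor 9; dividing through by 9 gives  y'' - 2x y' + 14 y = 0.
This matches the Hermite equation y'' - 2x y' + 2n y = 0 with 2n = 14, so n = 7; the polynomial solution is H_7(x).
With y = sum_k a_k x^k, matching x^k gives (k+2)(k+1) a_{k+2} = 2(k - n) a_k = 2(k - 7) a_k. The right side vanishes at k = 7, so the series with the parity of 7 terminates at degree 7.
Standard normalization: leading coefficient of H_n is 2^n, so a_7 = 2^7 = 128. Work downward with a_k = (k+1)(k+2) a_{k+2} / (2(k - n)):
  a_5 = (6)(7)(128) / (2(5 - 7)) = 5376/(-4) = -1344
  a_3 = (4)(5)(-1344) / (2(3 - 7)) = -26880/(-8) = 3360
  a_1 = (2)(3)(3360) / (2(1 - 7)) = 20160/(-12) = -1680
Hence H_7(x) = 128 x^7 - 1344 x^5 + 3360 x^3 - 1680 x.

H_7(x); series = 128 x^7 - 1344 x^5 + 3360 x^3 - 1680 x


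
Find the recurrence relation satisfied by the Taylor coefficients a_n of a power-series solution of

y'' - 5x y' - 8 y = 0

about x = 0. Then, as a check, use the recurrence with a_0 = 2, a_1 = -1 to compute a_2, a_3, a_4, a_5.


Substitute y = sum_n a_n x^n.
y''(x) has coefficient (n+2)(n+1) a_{n+2} at x^n;
-5 x y'(x) has coefficient -5 n a_n at x^n (shift);
-8 y(x) has coefficient -8 a_n at x^n.
Matching x^n: (n+2)(n+1) a_{n+2} + (-5n - 8) a_n = 0.
Thus a_{n+2} = (5n + 8) / ((n+1)(n+2)) * a_n.

Check with a_0 = 2, a_1 = -1 (apply the recurrence for n = 0, 1, 2, 3): a_0 = 2, a_1 = -1, a_2 = 8, a_3 = -13/6, a_4 = 12, a_5 = -299/120.

a_(n+2) = (5n + 8) / ((n+1)(n+2)) * a_n; check: a_0 = 2, a_1 = -1, a_2 = 8, a_3 = -13/6, a_4 = 12, a_5 = -299/120


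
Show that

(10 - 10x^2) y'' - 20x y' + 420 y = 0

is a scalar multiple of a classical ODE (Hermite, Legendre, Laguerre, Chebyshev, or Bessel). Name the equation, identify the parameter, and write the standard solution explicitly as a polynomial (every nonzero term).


All three coefficients share the factor 10; dividing through by 10 gives  (1 - x^2) y'' - 2x y' + 42 y = 0.
This matches the Legendre equation (1 - x^2) y'' - 2x y' + n(n+1) y = 0 (note the -2x y' term) with n(n+1) = 42, so n = 6; the polynomial solution is P_6(x).
With y = sum_k a_k x^k, matching x^k gives (k+2)(k+1) a_{k+2} = [k(k+1) - n(n+1)] a_k = (k - 6)(k + 7) a_k. The right side vanishes at k = 6, so the series with the parity of 6 terminates at degree 6.
Standard normalization (P_n(1) = 1): leading coefficient (2n)!/(2^n (n!)^2) = 479001600/(64*518400) = 231/16, so a_6 = 231/16. Work downward with a_k = (k+1)(k+2) a_{k+2} / ((k - 6)(k + 7)):
  a_4 = (5)(6)(231/16) / ((4 - 6)(4 + 7)) = (3465/8)/(-22) = -315/16
  a_2 = (3)(4)(-315/16) / ((2 - 6)(2 + 7)) = (-945/4)/(-36) = 105/16
  a_0 = (1)(2)(105/16) / ((0 - 6)(0 + 7)) = (105/8)/(-42) = -5/16
Hence P_6(x) = 231 x^6/16 - 315 x^4/16 + 105 x^2/16 - 5/16.

P_6(x); series = 231 x^6/16 - 315 x^4/16 + 105 x^2/16 - 5/16


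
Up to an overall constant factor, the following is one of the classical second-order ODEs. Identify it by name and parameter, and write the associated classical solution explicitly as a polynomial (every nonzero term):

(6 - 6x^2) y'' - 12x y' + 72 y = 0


All three coefficients share the factor 6; dividing through by 6 gives  (1 - x^2) y'' - 2x y' + 12 y = 0.
This matches the Legendre equation (1 - x^2) y'' - 2x y' + n(n+1) y = 0 (note the -2x y' term) with n(n+1) = 12, so n = 3; the polynomial solution is P_3(x).
With y = sum_k a_k x^k, matching x^k gives (k+2)(k+1) a_{k+2} = [k(k+1) - n(n+1)] a_k = (k - 3)(k + 4) a_k. The right side vanishes at k = 3, so the series with the parity of 3 terminates at degree 3.
Standard normalization (P_n(1) = 1): leading coefficient (2n)!/(2^n (n!)^2) = 720/(8*36) = 5/2, so a_3 = 5/2. Work downward with a_k = (k+1)(k+2) a_{k+2} / ((k - 3)(k + 4)):
  a_1 = (2)(3)(5/2) / ((1 - 3)(1 + 4)) = 15/(-10) = -3/2
Hence P_3(x) = 5 x^3/2 - 3 x/2.

P_3(x); series = 5 x^3/2 - 3 x/2


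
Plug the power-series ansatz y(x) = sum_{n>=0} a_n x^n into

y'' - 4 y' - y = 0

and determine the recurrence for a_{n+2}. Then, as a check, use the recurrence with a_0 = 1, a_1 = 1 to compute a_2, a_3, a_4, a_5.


Substitute y = sum_n a_n x^n.
y''(x) has coefficient (n+2)(n+1) a_{n+2} at x^n;
-4 y'(x) has coefficient -4 (n+1) a_{n+1} at x^n;
-y(x) has coefficient -1 a_n at x^n.
Matching x^n: (n+2)(n+1) a_{n+2} - 4 (n+1) a_{n+1} - 1 a_n = 0.
Thus a_{n+2} = [4 (n+1) a_{n+1} + 1 a_n] / ((n+1)(n+2)).

Check with a_0 = 1, a_1 = 1 (apply the recurrence for n = 0, 1, 2, 3): a_0 = 1, a_1 = 1, a_2 = 5/2, a_3 = 7/2, a_4 = 89/24, a_5 = 377/120.

a_(n+2) = [4 (n+1) a_(n+1) + 1 a_n] / ((n+1)(n+2)); check: a_0 = 1, a_1 = 1, a_2 = 5/2, a_3 = 7/2, a_4 = 89/24, a_5 = 377/120


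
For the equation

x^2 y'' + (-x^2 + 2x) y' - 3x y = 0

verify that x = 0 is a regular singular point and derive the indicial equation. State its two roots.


Divide by x^2 to reach normal form y'' + P_1(x) y' + P_2(x) y = 0 with P_1(x) = -1 + 2/x and P_2(x) = -3/x.
x = 0 is a singular point because the y'-coefficient -1 + 2/x has a pole at x = 0 and the y-coefficient -3/x has a pole at x = 0.
It is a regular singular point because x P_1(x) = p(x) = 2 - x and x^2 P_2(x) = q(x) = -3x are polynomials, hence analytic at x = 0.
p(0) = 2,  q(0) = 0.
Indicial equation: r(r-1) + p(0) r + q(0) = 0, i.e. r^2 + (p(0) - 1) r + q(0) = 0, i.e. r^2 + 1 r = 0.
Discriminant: (1)^2 - 4(0) = 1, so r = (-1 ± 1)/2.
Solving: r_1 = 0, r_2 = -1.

indicial: r^2 + 1 r = 0; roots r_1 = 0, r_2 = -1


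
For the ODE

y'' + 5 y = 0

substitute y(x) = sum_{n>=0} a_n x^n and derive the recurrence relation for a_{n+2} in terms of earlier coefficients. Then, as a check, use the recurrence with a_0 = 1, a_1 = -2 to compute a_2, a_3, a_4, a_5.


Substitute y = sum_n a_n x^n into y'' + (const) y = 0.
y''(x) = sum_{n>=0} (n+2)(n+1) a_{n+2} x^n.
The ODE becomes sum_n [(n+2)(n+1) a_{n+2} + 5 a_n] x^n = 0.
Setting each coefficient to zero gives the recurrence:
  (n+2)(n+1) a_{n+2} + 5 a_n = 0,
  a_{n+2} = -5 / ((n+1)(n+2)) a_n.

Check with a_0 = 1, a_1 = -2 (apply the recurrence for n = 0, 1, 2, 3): a_0 = 1, a_1 = -2, a_2 = -5/2, a_3 = 5/3, a_4 = 25/24, a_5 = -5/12.

a_{n+2} = -5/((n+1)(n+2)) * a_n; check: a_0 = 1, a_1 = -2, a_2 = -5/2, a_3 = 5/3, a_4 = 25/24, a_5 = -5/12


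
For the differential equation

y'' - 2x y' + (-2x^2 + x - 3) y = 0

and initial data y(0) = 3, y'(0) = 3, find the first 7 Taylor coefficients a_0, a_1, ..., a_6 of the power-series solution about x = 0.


Ansatz: y(x) = sum_{n>=0} a_n x^n, so y'(x) = sum_{n>=1} n a_n x^(n-1) and y''(x) = sum_{n>=2} n(n-1) a_n x^(n-2).
Substitute into P(x) y'' + Q(x) y' + R(x) y = 0 with P(x) = 1, Q(x) = -2x, R(x) = -2x^2 + x - 3, and match powers of x.
Initial conditions: a_0 = 3, a_1 = 3.
Setting the coefficient of each power of x to zero and solving order by order (substituting the coefficients already found):
  x^0: 2 a_2 - 3 a_0 = 0  ->  2 a_2 = 3 a_0 = 9  ->  a_2 = 9/2
  x^1: 6 a_3 - 5 a_1 + a_0 = 0  ->  6 a_3 = 5 a_1 - a_0 = 12  ->  a_3 = 2
  x^2: 12 a_4 - 7 a_2 + a_1 - 2 a_0 = 0  ->  12 a_4 = 7 a_2 - a_1 + 2 a_0 = 69/2  ->  a_4 = 23/8
  x^3: 20 a_5 - 9 a_3 + a_2 - 2 a_1 = 0  ->  20 a_5 = 9 a_3 - a_2 + 2 a_1 = 39/2  ->  a_5 = 39/40
  x^4: 30 a_6 - 11 a_4 + a_3 - 2 a_2 = 0  ->  30 a_6 = 11 a_4 - a_3 + 2 a_2 = 309/8  ->  a_6 = 103/80
Truncated series: y(x) = 3 + 3 x + (9/2) x^2 + 2 x^3 + (23/8) x^4 + (39/40) x^5 + (103/80) x^6 + O(x^7).

a_0 = 3; a_1 = 3; a_2 = 9/2; a_3 = 2; a_4 = 23/8; a_5 = 39/40; a_6 = 103/80


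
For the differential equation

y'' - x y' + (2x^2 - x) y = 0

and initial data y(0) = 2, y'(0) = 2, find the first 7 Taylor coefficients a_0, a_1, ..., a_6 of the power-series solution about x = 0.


Ansatz: y(x) = sum_{n>=0} a_n x^n, so y'(x) = sum_{n>=1} n a_n x^(n-1) and y''(x) = sum_{n>=2} n(n-1) a_n x^(n-2).
Substitute into P(x) y'' + Q(x) y' + R(x) y = 0 with P(x) = 1, Q(x) = -x, R(x) = 2x^2 - x, and match powers of x.
Initial conditions: a_0 = 2, a_1 = 2.
Setting the coefficient of each power of x to zero and solving order by order (substituting the coefficients already found):
  x^0: 2 a_2 = 0  ->  a_2 = 0
  x^1: 6 a_3 - a_1 - a_0 = 0  ->  6 a_3 = a_1 + a_0 = 4  ->  a_3 = 2/3
  x^2: 12 a_4 - 2 a_2 - a_1 + 2 a_0 = 0  ->  12 a_4 = 2 a_2 + a_1 - 2 a_0 = -2  ->  a_4 = -1/6
  x^3: 20 a_5 - 3 a_3 - a_2 + 2 a_1 = 0  ->  20 a_5 = 3 a_3 + a_2 - 2 a_1 = -2  ->  a_5 = -1/10
  x^4: 30 a_6 - 4 a_4 - a_3 + 2 a_2 = 0  ->  30 a_6 = 4 a_4 + a_3 - 2 a_2 = 0  ->  a_6 = 0
Truncated series: y(x) = 2 + 2 x + (2/3) x^3 - (1/6) x^4 - (1/10) x^5 + O(x^7).

a_0 = 2; a_1 = 2; a_2 = 0; a_3 = 2/3; a_4 = -1/6; a_5 = -1/10; a_6 = 0


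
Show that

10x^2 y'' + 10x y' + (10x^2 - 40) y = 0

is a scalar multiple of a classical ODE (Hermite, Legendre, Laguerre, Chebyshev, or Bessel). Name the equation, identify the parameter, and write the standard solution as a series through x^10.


All three coefficients share the factor 10; dividing through by 10 gives  x^2 y'' + x y' + (x^2 - 4) y = 0.
This matches the Bessel equation x^2 y'' + x y' + (x^2 - nu^2) y = 0 with nu^2 = 4, so nu = 2; the solution bounded at x = 0 is J_2(x).
Frobenius at x = 0: indicial roots ±nu; for r = nu the recurrence k(k + 2nu) c_k = -c_{k-2} gives the standard series J_nu(x) = sum_{k>=0} (-1)^k / (k! (k+nu)!) (x/2)^(2k+nu). Evaluate the first 5 terms:
  k = 0: (-1)^0 / (0! * 2! * 2^2) x^2 = 1/(1*2*4) x^2 = (1/8) x^2
  k = 1: (-1)^1 / (1! * 3! * 2^4) x^4 = -1/(1*6*16) x^4 = (-1/96) x^4
  k = 2: (-1)^2 / (2! * 4! * 2^6) x^6 = 1/(2*24*64) x^6 = (1/3072) x^6
  k = 3: (-1)^3 / (3! * 5! * 2^8) x^8 = -1/(6*120*256) x^8 = (-1/184320) x^8
  k = 4: (-1)^4 / (4! * 6! * 2^10) x^10 = 1/(24*720*1024) x^10 = (1/17694720) x^10
Hence J_2(x) = x^10/17694720 - x^8/184320 + x^6/3072 - x^4/96 + x^2/8 + ....

J_2(x); series = x^10/17694720 - x^8/184320 + x^6/3072 - x^4/96 + x^2/8


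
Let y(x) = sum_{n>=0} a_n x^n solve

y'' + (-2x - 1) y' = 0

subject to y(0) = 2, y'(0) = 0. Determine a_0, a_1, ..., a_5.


Ansatz: y(x) = sum_{n>=0} a_n x^n, so y'(x) = sum_{n>=1} n a_n x^(n-1) and y''(x) = sum_{n>=2} n(n-1) a_n x^(n-2).
Substitute into P(x) y'' + Q(x) y' + R(x) y = 0 with P(x) = 1, Q(x) = -2x - 1, R(x) = 0, and match powers of x.
Initial conditions: a_0 = 2, a_1 = 0.
Setting the coefficient of each power of x to zero and solving order by order (substituting the coefficients already found):
  x^0: 2 a_2 - a_1 = 0  ->  2 a_2 = a_1 = 0  ->  a_2 = 0
  x^1: 6 a_3 - 2 a_2 - 2 a_1 = 0  ->  6 a_3 = 2 a_2 + 2 a_1 = 0  ->  a_3 = 0
  x^2: 12 a_4 - 3 a_3 - 4 a_2 = 0  ->  12 a_4 = 3 a_3 + 4 a_2 = 0  ->  a_4 = 0
  x^3: 20 a_5 - 4 a_4 - 6 a_3 = 0  ->  20 a_5 = 4 a_4 + 6 a_3 = 0  ->  a_5 = 0
Truncated series: y(x) = 2 + O(x^6).

a_0 = 2; a_1 = 0; a_2 = 0; a_3 = 0; a_4 = 0; a_5 = 0


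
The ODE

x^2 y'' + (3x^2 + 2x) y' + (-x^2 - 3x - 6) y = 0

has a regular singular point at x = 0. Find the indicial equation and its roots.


Divide by x^2 to reach normal form y'' + P_1(x) y' + P_2(x) y = 0 with P_1(x) = 3 + 2/x and P_2(x) = -1 - 3/x - 6/x^2.
x = 0 is a singular point because the y'-coefficient 3 + 2/x has a pole at x = 0 and the y-coefficient -1 - 3/x - 6/x^2 has a pole at x = 0.
It is a regular singular point because x P_1(x) = p(x) = 3x + 2 and x^2 P_2(x) = q(x) = -x^2 - 3x - 6 are polynomials, hence analytic at x = 0.
p(0) = 2,  q(0) = -6.
Indicial equation: r(r-1) + p(0) r + q(0) = 0, i.e. r^2 + (p(0) - 1) r + q(0) = 0, i.e. r^2 + 1 r - 6 = 0.
Discriminant: (1)^2 - 4(-6) = 25, so r = (-1 ± 5)/2.
Solving: r_1 = 2, r_2 = -3.

indicial: r^2 + 1 r - 6 = 0; roots r_1 = 2, r_2 = -3


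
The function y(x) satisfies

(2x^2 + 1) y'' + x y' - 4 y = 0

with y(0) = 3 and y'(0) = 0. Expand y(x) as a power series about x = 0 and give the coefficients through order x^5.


Ansatz: y(x) = sum_{n>=0} a_n x^n, so y'(x) = sum_{n>=1} n a_n x^(n-1) and y''(x) = sum_{n>=2} n(n-1) a_n x^(n-2).
Substitute into P(x) y'' + Q(x) y' + R(x) y = 0 with P(x) = 2x^2 + 1, Q(x) = x, R(x) = -4, and match powers of x.
Initial conditions: a_0 = 3, a_1 = 0.
Setting the coefficient of each power of x to zero and solving order by order (substituting the coefficients already found):
  x^0: 2 a_2 - 4 a_0 = 0  ->  2 a_2 = 4 a_0 = 12  ->  a_2 = 6
  x^1: 6 a_3 - 3 a_1 = 0  ->  6 a_3 = 3 a_1 = 0  ->  a_3 = 0
  x^2: 12 a_4 + 2 a_2 = 0  ->  12 a_4 = -2 a_2 = -12  ->  a_4 = -1
  x^3: 20 a_5 + 11 a_3 = 0  ->  20 a_5 = -11 a_3 = 0  ->  a_5 = 0
Truncated series: y(x) = 3 + 6 x^2 - x^4 + O(x^6).

a_0 = 3; a_1 = 0; a_2 = 6; a_3 = 0; a_4 = -1; a_5 = 0


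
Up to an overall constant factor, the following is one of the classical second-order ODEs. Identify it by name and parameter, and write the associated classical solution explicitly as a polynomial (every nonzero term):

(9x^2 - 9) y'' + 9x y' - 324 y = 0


All three coefficients share the factor -9; dividing through by -9 gives  (1 - x^2) y'' - x y' + 36 y = 0.
This matches the Chebyshev equation (1 - x^2) y'' - x y' + n^2 y = 0 (note the -x y' term, not -2x y') with n^2 = 36, so n = 6; the polynomial solution is T_6(x).
With y = sum_k a_k x^k, matching x^k gives (k+2)(k+1) a_{k+2} = (k^2 - n^2) a_k = (k - 6)(k + 6) a_k. The right side vanishes at k = 6, so the series with the parity of 6 terminates at degree 6.
Standard normalization: leading coefficient of T_n is 2^(n-1), so a_6 = 2^5 = 32. Work downward with a_k = (k+1)(k+2) a_{k+2} / ((k - 6)(k + 6)):
  a_4 = (5)(6)(32) / ((4 - 6)(4 + 6)) = 960/(-20) = -48
  a_2 = (3)(4)(-48) / ((2 - 6)(2 + 6)) = -576/(-32) = 18
  a_0 = (1)(2)(18) / ((0 - 6)(0 + 6)) = 36/(-36) = -1
Hence T_6(x) = 32 x^6 - 48 x^4 + 18 x^2 - 1.

T_6(x); series = 32 x^6 - 48 x^4 + 18 x^2 - 1


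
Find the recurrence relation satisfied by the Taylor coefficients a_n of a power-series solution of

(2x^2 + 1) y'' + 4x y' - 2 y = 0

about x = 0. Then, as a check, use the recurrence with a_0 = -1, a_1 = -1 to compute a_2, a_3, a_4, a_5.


Substitute y = sum_n a_n x^n.
(1 + 2 x^2) y'' contributes (n+2)(n+1) a_{n+2} + 2 n(n-1) a_n at x^n.
4 x y'(x) contributes 4 n a_n at x^n.
-2 y(x) contributes -2 a_n at x^n.
Matching x^n: (n+2)(n+1) a_{n+2} + (2 n(n-1) + 4 n - 2) a_n = 0.
Thus a_{n+2} = (-2 n(n-1) - 4 n + 2) / ((n+1)(n+2)) * a_n.

Check with a_0 = -1, a_1 = -1 (apply the recurrence for n = 0, 1, 2, 3): a_0 = -1, a_1 = -1, a_2 = -1, a_3 = 1/3, a_4 = 5/6, a_5 = -11/30.

a_(n+2) = (-2 n(n-1) - 4 n + 2) / ((n+1)(n+2)) * a_n; check: a_0 = -1, a_1 = -1, a_2 = -1, a_3 = 1/3, a_4 = 5/6, a_5 = -11/30


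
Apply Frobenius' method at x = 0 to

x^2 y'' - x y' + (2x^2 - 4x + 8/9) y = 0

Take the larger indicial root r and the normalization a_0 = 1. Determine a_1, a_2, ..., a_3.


Write in Frobenius form y'' + (p(x)/x) y' + (q(x)/x^2) y = 0:
  p(x) = -1,  q(x) = 2x^2 - 4x + 8/9.
Indicial equation: r(r-1) + (-1) r + (8/9) = 0 -> roots r_1 = 4/3, r_2 = 2/3.
Take r = r_1 = 4/3. Let y(x) = x^r sum_{n>=0} a_n x^n with a_0 = 1.
Substitute y = x^r sum a_n x^n and match x^{r+n}. The recurrence is
  D(n) a_n - 4 a_{n-1} + 2 a_{n-2} = 0,  where D(n) = (r+n)(r+n-1) + (-1)(r+n) + (8/9).
  a_n = [4 a_{n-1} - 2 a_{n-2}] / D(n).
Since the indicial polynomial factors as (r - r_1)(r - r_2), D(n) = (r_1 + n - r_1)(r_1 + n - r_2) = n(n + 2/3).
Evaluating step by step (a_0 = 1):
  n = 1: D(1) = 1(1 + 2/3) = 5/3; numerator = 4(1) = 4; a_1 = (4)/(5/3) = 12/5
  n = 2: D(2) = 2(2 + 2/3) = 16/3; numerator = 4(12/5) - 2(1) = 38/5; a_2 = (38/5)/(16/3) = 57/40
  n = 3: D(3) = 3(3 + 2/3) = 11; numerator = 4(57/40) - 2(12/5) = 9/10; a_3 = (9/10)/(11) = 9/110

r = 4/3; a_0 = 1; a_1 = 12/5; a_2 = 57/40; a_3 = 9/110


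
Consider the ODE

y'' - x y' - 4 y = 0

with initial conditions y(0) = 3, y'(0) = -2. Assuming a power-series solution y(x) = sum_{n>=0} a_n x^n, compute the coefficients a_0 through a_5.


Ansatz: y(x) = sum_{n>=0} a_n x^n, so y'(x) = sum_{n>=1} n a_n x^(n-1) and y''(x) = sum_{n>=2} n(n-1) a_n x^(n-2).
Substitute into P(x) y'' + Q(x) y' + R(x) y = 0 with P(x) = 1, Q(x) = -x, R(x) = -4, and match powers of x.
Initial conditions: a_0 = 3, a_1 = -2.
Setting the coefficient of each power of x to zero and solving order by order (substituting the coefficients already found):
  x^0: 2 a_2 - 4 a_0 = 0  ->  2 a_2 = 4 a_0 = 12  ->  a_2 = 6
  x^1: 6 a_3 - 5 a_1 = 0  ->  6 a_3 = 5 a_1 = -10  ->  a_3 = -5/3
  x^2: 12 a_4 - 6 a_2 = 0  ->  12 a_4 = 6 a_2 = 36  ->  a_4 = 3
  x^3: 20 a_5 - 7 a_3 = 0  ->  20 a_5 = 7 a_3 = -35/3  ->  a_5 = -7/12
Truncated series: y(x) = 3 - 2 x + 6 x^2 - (5/3) x^3 + 3 x^4 - (7/12) x^5 + O(x^6).

a_0 = 3; a_1 = -2; a_2 = 6; a_3 = -5/3; a_4 = 3; a_5 = -7/12


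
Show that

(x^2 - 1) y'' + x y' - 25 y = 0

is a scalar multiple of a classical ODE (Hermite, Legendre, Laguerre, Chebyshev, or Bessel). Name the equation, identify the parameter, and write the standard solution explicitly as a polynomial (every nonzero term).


All three coefficients share the factor -1; dividing through by -1 gives  (1 - x^2) y'' - x y' + 25 y = 0.
This matches the Chebyshev equation (1 - x^2) y'' - x y' + n^2 y = 0 (note the -x y' term, not -2x y') with n^2 = 25, so n = 5; the polynomial solution is T_5(x).
With y = sum_k a_k x^k, matching x^k gives (k+2)(k+1) a_{k+2} = (k^2 - n^2) a_k = (k - 5)(k + 5) a_k. The right side vanishes at k = 5, so the series with the parity of 5 terminates at degree 5.
Standard normalization: leading coefficient of T_n is 2^(n-1), so a_5 = 2^4 = 16. Work downward with a_k = (k+1)(k+2) a_{k+2} / ((k - 5)(k + 5)):
  a_3 = (4)(5)(16) / ((3 - 5)(3 + 5)) = 320/(-16) = -20
  a_1 = (2)(3)(-20) / ((1 - 5)(1 + 5)) = -120/(-24) = 5
Hence T_5(x) = 16 x^5 - 20 x^3 + 5 x.

T_5(x); series = 16 x^5 - 20 x^3 + 5 x


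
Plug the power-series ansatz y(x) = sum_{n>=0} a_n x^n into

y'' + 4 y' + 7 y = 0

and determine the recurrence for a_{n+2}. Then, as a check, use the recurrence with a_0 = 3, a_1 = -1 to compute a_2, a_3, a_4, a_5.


Substitute y = sum_n a_n x^n.
y''(x) has coefficient (n+2)(n+1) a_{n+2} at x^n;
4 y'(x) has coefficient 4 (n+1) a_{n+1} at x^n;
7 y(x) has coefficient 7 a_n at x^n.
Matching x^n: (n+2)(n+1) a_{n+2} + 4 (n+1) a_{n+1} + 7 a_n = 0.
Thus a_{n+2} = [-4 (n+1) a_{n+1} - 7 a_n] / ((n+1)(n+2)).

Check with a_0 = 3, a_1 = -1 (apply the recurrence for n = 0, 1, 2, 3): a_0 = 3, a_1 = -1, a_2 = -17/2, a_3 = 25/2, a_4 = -181/24, a_5 = 199/120.

a_(n+2) = [-4 (n+1) a_(n+1) - 7 a_n] / ((n+1)(n+2)); check: a_0 = 3, a_1 = -1, a_2 = -17/2, a_3 = 25/2, a_4 = -181/24, a_5 = 199/120


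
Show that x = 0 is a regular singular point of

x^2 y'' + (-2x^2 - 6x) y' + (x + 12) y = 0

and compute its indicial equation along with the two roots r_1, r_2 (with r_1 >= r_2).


Divide by x^2 to reach normal form y'' + P_1(x) y' + P_2(x) y = 0 with P_1(x) = -2 - 6/x and P_2(x) = 1/x + 12/x^2.
x = 0 is a singular point because the y'-coefficient -2 - 6/x has a pole at x = 0 and the y-coefficient 1/x + 12/x^2 has a pole at x = 0.
It is a regular singular point because x P_1(x) = p(x) = -2x - 6 and x^2 P_2(x) = q(x) = x + 12 are polynomials, hence analytic at x = 0.
p(0) = -6,  q(0) = 12.
Indicial equation: r(r-1) + p(0) r + q(0) = 0, i.e. r^2 + (p(0) - 1) r + q(0) = 0, i.e. r^2 - 7 r + 12 = 0.
Discriminant: (-7)^2 - 4(12) = 1, so r = (7 ± 1)/2.
Solving: r_1 = 4, r_2 = 3.

indicial: r^2 - 7 r + 12 = 0; roots r_1 = 4, r_2 = 3


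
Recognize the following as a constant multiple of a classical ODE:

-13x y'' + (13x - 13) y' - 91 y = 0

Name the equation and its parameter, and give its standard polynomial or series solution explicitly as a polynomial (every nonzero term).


All three coefficients share the factor -13; dividing through by -13 gives  x y'' + (1 - x) y' + 7 y = 0.
This matches the Laguerre equation x y'' + (1 - x) y' + n y = 0 with n = 7; the polynomial solution is L_7(x).
With y = sum_k a_k x^k, matching x^k gives (k+1)k a_{k+1} + (k+1) a_{k+1} - k a_k + n a_k = 0, i.e. (k+1)^2 a_{k+1} = (k - n) a_k = (k - 7) a_k. The right side vanishes at k = 7, so the series terminates at degree 7.
Standard normalization L_n(0) = 1 gives a_0 = 1. Work upward with a_{k+1} = (k - 7) a_k / (k+1)^2:
  a_1 = (0 - 7)(1) / 1^2 = -7/1 = -7
  a_2 = (1 - 7)(-7) / 2^2 = 42/4 = 21/2
  a_3 = (2 - 7)(21/2) / 3^2 = (-105/2)/9 = -35/6
  a_4 = (3 - 7)(-35/6) / 4^2 = (70/3)/16 = 35/24
  a_5 = (4 - 7)(35/24) / 5^2 = (-35/8)/25 = -7/40
  a_6 = (5 - 7)(-7/40) / 6^2 = (7/20)/36 = 7/720
  a_7 = (6 - 7)(7/720) / 7^2 = (-7/720)/49 = -1/5040
Hence L_7(x) = -x^7/5040 + 7 x^6/720 - 7 x^5/40 + 35 x^4/24 - 35 x^3/6 + 21 x^2/2 - 7 x + 1.

L_7(x); series = -x^7/5040 + 7 x^6/720 - 7 x^5/40 + 35 x^4/24 - 35 x^3/6 + 21 x^2/2 - 7 x + 1


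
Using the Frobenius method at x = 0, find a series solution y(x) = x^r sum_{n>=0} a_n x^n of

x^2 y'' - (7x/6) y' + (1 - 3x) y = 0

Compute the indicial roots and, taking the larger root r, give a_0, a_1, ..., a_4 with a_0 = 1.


Write in Frobenius form y'' + (p(x)/x) y' + (q(x)/x^2) y = 0:
  p(x) = -7/6,  q(x) = 1 - 3x.
Indicial equation: r(r-1) + (-7/6) r + (1) = 0 -> roots r_1 = 3/2, r_2 = 2/3.
Take r = r_1 = 3/2. Let y(x) = x^r sum_{n>=0} a_n x^n with a_0 = 1.
Substitute y = x^r sum a_n x^n and match x^{r+n}. The recurrence is
  D(n) a_n - 3 a_{n-1} = 0,  where D(n) = (r+n)(r+n-1) + (-7/6)(r+n) + (1).
  a_n = 3 / D(n) * a_{n-1}.
Since the indicial polynomial factors as (r - r_1)(r - r_2), D(n) = (r_1 + n - r_1)(r_1 + n - r_2) = n(n + 5/6).
Evaluating step by step (a_0 = 1):
  n = 1: D(1) = 1(1 + 5/6) = 11/6; numerator = 3(1) = 3; a_1 = (3)/(11/6) = 18/11
  n = 2: D(2) = 2(2 + 5/6) = 17/3; numerator = 3(18/11) = 54/11; a_2 = (54/11)/(17/3) = 162/187
  n = 3: D(3) = 3(3 + 5/6) = 23/2; numerator = 3(162/187) = 486/187; a_3 = (486/187)/(23/2) = 972/4301
  n = 4: D(4) = 4(4 + 5/6) = 58/3; numerator = 3(972/4301) = 2916/4301; a_4 = (2916/4301)/(58/3) = 4374/124729

r = 3/2; a_0 = 1; a_1 = 18/11; a_2 = 162/187; a_3 = 972/4301; a_4 = 4374/124729


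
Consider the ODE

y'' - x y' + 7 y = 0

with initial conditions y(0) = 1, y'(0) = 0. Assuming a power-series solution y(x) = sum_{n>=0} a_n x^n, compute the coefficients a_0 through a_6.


Ansatz: y(x) = sum_{n>=0} a_n x^n, so y'(x) = sum_{n>=1} n a_n x^(n-1) and y''(x) = sum_{n>=2} n(n-1) a_n x^(n-2).
Substitute into P(x) y'' + Q(x) y' + R(x) y = 0 with P(x) = 1, Q(x) = -x, R(x) = 7, and match powers of x.
Initial conditions: a_0 = 1, a_1 = 0.
Setting the coefficient of each power of x to zero and solving order by order (substituting the coefficients already found):
  x^0: 2 a_2 + 7 a_0 = 0  ->  2 a_2 = -7 a_0 = -7  ->  a_2 = -7/2
  x^1: 6 a_3 + 6 a_1 = 0  ->  6 a_3 = -6 a_1 = 0  ->  a_3 = 0
  x^2: 12 a_4 + 5 a_2 = 0  ->  12 a_4 = -5 a_2 = 35/2  ->  a_4 = 35/24
  x^3: 20 a_5 + 4 a_3 = 0  ->  20 a_5 = -4 a_3 = 0  ->  a_5 = 0
  x^4: 30 a_6 + 3 a_4 = 0  ->  30 a_6 = -3 a_4 = -35/8  ->  a_6 = -7/48
Truncated series: y(x) = 1 - (7/2) x^2 + (35/24) x^4 - (7/48) x^6 + O(x^7).

a_0 = 1; a_1 = 0; a_2 = -7/2; a_3 = 0; a_4 = 35/24; a_5 = 0; a_6 = -7/48


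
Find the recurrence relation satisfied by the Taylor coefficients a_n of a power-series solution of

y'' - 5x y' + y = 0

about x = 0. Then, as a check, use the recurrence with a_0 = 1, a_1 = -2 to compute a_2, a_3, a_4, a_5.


Substitute y = sum_n a_n x^n.
y''(x) has coefficient (n+2)(n+1) a_{n+2} at x^n;
-5 x y'(x) has coefficient -5 n a_n at x^n (shift);
y(x) has coefficient 1 a_n at x^n.
Matching x^n: (n+2)(n+1) a_{n+2} + (-5n + 1) a_n = 0.
Thus a_{n+2} = (5n - 1) / ((n+1)(n+2)) * a_n.

Check with a_0 = 1, a_1 = -2 (apply the recurrence for n = 0, 1, 2, 3): a_0 = 1, a_1 = -2, a_2 = -1/2, a_3 = -4/3, a_4 = -3/8, a_5 = -14/15.

a_(n+2) = (5n - 1) / ((n+1)(n+2)) * a_n; check: a_0 = 1, a_1 = -2, a_2 = -1/2, a_3 = -4/3, a_4 = -3/8, a_5 = -14/15


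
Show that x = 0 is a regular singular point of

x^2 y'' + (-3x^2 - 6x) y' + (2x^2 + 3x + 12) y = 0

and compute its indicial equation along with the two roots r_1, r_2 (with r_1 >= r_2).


Divide by x^2 to reach normal form y'' + P_1(x) y' + P_2(x) y = 0 with P_1(x) = -3 - 6/x and P_2(x) = 2 + 3/x + 12/x^2.
x = 0 is a singular point because the y'-coefficient -3 - 6/x has a pole at x = 0 and the y-coefficient 2 + 3/x + 12/x^2 has a pole at x = 0.
It is a regular singular point because x P_1(x) = p(x) = -3x - 6 and x^2 P_2(x) = q(x) = 2x^2 + 3x + 12 are polynomials, hence analytic at x = 0.
p(0) = -6,  q(0) = 12.
Indicial equation: r(r-1) + p(0) r + q(0) = 0, i.e. r^2 + (p(0) - 1) r + q(0) = 0, i.e. r^2 - 7 r + 12 = 0.
Discriminant: (-7)^2 - 4(12) = 1, so r = (7 ± 1)/2.
Solving: r_1 = 4, r_2 = 3.

indicial: r^2 - 7 r + 12 = 0; roots r_1 = 4, r_2 = 3


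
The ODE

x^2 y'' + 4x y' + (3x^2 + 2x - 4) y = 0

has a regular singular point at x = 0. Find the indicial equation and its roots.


Divide by x^2 to reach normal form y'' + P_1(x) y' + P_2(x) y = 0 with P_1(x) = 4/x and P_2(x) = 3 + 2/x - 4/x^2.
x = 0 is a singular point because the y'-coefficient 4/x has a pole at x = 0 and the y-coefficient 3 + 2/x - 4/x^2 has a pole at x = 0.
It is a regular singular point because x P_1(x) = p(x) = 4 and x^2 P_2(x) = q(x) = 3x^2 + 2x - 4 are polynomials, hence analytic at x = 0.
p(0) = 4,  q(0) = -4.
Indicial equation: r(r-1) + p(0) r + q(0) = 0, i.e. r^2 + (p(0) - 1) r + q(0) = 0, i.e. r^2 + 3 r - 4 = 0.
Discriminant: (3)^2 - 4(-4) = 25, so r = (-3 ± 5)/2.
Solving: r_1 = 1, r_2 = -4.

indicial: r^2 + 3 r - 4 = 0; roots r_1 = 1, r_2 = -4


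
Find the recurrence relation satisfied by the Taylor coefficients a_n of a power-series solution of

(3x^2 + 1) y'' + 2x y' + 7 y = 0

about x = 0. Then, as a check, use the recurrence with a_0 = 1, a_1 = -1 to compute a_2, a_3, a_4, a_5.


Substitute y = sum_n a_n x^n.
(1 + 3 x^2) y'' contributes (n+2)(n+1) a_{n+2} + 3 n(n-1) a_n at x^n.
2 x y'(x) contributes 2 n a_n at x^n.
7 y(x) contributes 7 a_n at x^n.
Matching x^n: (n+2)(n+1) a_{n+2} + (3 n(n-1) + 2 n + 7) a_n = 0.
Thus a_{n+2} = (-3 n(n-1) - 2 n - 7) / ((n+1)(n+2)) * a_n.

Check with a_0 = 1, a_1 = -1 (apply the recurrence for n = 0, 1, 2, 3): a_0 = 1, a_1 = -1, a_2 = -7/2, a_3 = 3/2, a_4 = 119/24, a_5 = -93/40.

a_(n+2) = (-3 n(n-1) - 2 n - 7) / ((n+1)(n+2)) * a_n; check: a_0 = 1, a_1 = -1, a_2 = -7/2, a_3 = 3/2, a_4 = 119/24, a_5 = -93/40


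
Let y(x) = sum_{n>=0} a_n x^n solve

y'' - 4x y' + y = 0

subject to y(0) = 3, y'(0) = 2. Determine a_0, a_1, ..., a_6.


Ansatz: y(x) = sum_{n>=0} a_n x^n, so y'(x) = sum_{n>=1} n a_n x^(n-1) and y''(x) = sum_{n>=2} n(n-1) a_n x^(n-2).
Substitute into P(x) y'' + Q(x) y' + R(x) y = 0 with P(x) = 1, Q(x) = -4x, R(x) = 1, and match powers of x.
Initial conditions: a_0 = 3, a_1 = 2.
Setting the coefficient of each power of x to zero and solving order by order (substituting the coefficients already found):
  x^0: 2 a_2 + a_0 = 0  ->  2 a_2 = -a_0 = -3  ->  a_2 = -3/2
  x^1: 6 a_3 - 3 a_1 = 0  ->  6 a_3 = 3 a_1 = 6  ->  a_3 = 1
  x^2: 12 a_4 - 7 a_2 = 0  ->  12 a_4 = 7 a_2 = -21/2  ->  a_4 = -7/8
  x^3: 20 a_5 - 11 a_3 = 0  ->  20 a_5 = 11 a_3 = 11  ->  a_5 = 11/20
  x^4: 30 a_6 - 15 a_4 = 0  ->  30 a_6 = 15 a_4 = -105/8  ->  a_6 = -7/16
Truncated series: y(x) = 3 + 2 x - (3/2) x^2 + x^3 - (7/8) x^4 + (11/20) x^5 - (7/16) x^6 + O(x^7).

a_0 = 3; a_1 = 2; a_2 = -3/2; a_3 = 1; a_4 = -7/8; a_5 = 11/20; a_6 = -7/16


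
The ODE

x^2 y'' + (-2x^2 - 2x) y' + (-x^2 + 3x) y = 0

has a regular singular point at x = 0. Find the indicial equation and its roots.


Divide by x^2 to reach normal form y'' + P_1(x) y' + P_2(x) y = 0 with P_1(x) = -2 - 2/x and P_2(x) = -1 + 3/x.
x = 0 is a singular point because the y'-coefficient -2 - 2/x has a pole at x = 0 and the y-coefficient -1 + 3/x has a pole at x = 0.
It is a regular singular point because x P_1(x) = p(x) = -2x - 2 and x^2 P_2(x) = q(x) = -x^2 + 3x are polynomials, hence analytic at x = 0.
p(0) = -2,  q(0) = 0.
Indicial equation: r(r-1) + p(0) r + q(0) = 0, i.e. r^2 + (p(0) - 1) r + q(0) = 0, i.e. r^2 - 3 r = 0.
Discriminant: (-3)^2 - 4(0) = 9, so r = (3 ± 3)/2.
Solving: r_1 = 3, r_2 = 0.

indicial: r^2 - 3 r = 0; roots r_1 = 3, r_2 = 0
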